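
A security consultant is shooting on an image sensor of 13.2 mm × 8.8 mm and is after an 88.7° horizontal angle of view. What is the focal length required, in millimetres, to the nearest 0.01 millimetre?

From α = 2·arctan(w/2f) we get f = w / (2·tan(α/2)).
With w = 13.2 mm and α/2 = 44.35°, tan(α/2) ≈ 0.97756, so f ≈ 13.2 / 1.95513 ≈ 6.7515 mm.

6.75 mm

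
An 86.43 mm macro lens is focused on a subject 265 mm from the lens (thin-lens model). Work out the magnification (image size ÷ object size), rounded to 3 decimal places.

Thin lens: 1/f = 1/dₒ + 1/dᵢ → 1/dᵢ = 1/86.43 − 1/265 = 0.0077965 mm⁻¹, so dᵢ ≈ 128.2631 mm.
Magnification m = dᵢ/dₒ = 128.2631/265 ≈ 0.48401.

0.484×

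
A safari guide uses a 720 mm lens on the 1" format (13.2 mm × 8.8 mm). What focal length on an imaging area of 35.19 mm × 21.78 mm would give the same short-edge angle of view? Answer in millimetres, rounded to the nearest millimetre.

1782 mm

Equal angle of view means equal height/f ratio, so f₂ = f₁ · (height₂/height₁) = 720 × 21.78/8.8.
f₂ = 720 × 2.47500 ≈ 1782.000 mm.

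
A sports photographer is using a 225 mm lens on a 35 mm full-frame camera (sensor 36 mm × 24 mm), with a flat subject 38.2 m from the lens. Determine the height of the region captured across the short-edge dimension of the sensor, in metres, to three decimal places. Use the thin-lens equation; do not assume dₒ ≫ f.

4.051 m

dₒ: 38.2 m = 38200 mm.
Similar triangles through the lens centre give W/dₒ = h/dᵢ; with 1/f = 1/dₒ + 1/dᵢ this gives W = h·(dₒ − f)/f.
W = 24 mm × (38200 − 225) / 225 = 24 × 168.7778 ≈ 4050.667 mm = 4.05067 m.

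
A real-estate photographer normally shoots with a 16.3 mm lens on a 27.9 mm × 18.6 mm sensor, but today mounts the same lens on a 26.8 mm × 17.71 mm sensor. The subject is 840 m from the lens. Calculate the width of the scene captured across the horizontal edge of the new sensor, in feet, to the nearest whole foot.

4531 ft

The focal length stays 16.3 mm; the relevant sensor dimension is now w = 26.8 mm. Object distance dₒ = 840 m = 840000 mm.
Thin-lens field width W = w·(dₒ − f)/f = 26.8 × (840000 − 16.3)/16.3 ≈ 1381077.494 mm = 1381077.494/304.8 ft = 4531.09 ft.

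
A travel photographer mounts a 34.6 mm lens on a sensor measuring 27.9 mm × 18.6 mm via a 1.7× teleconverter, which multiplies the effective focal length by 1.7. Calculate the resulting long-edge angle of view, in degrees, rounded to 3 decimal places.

Effective focal length f = 34.6 × 1.7 = 58.82 mm.
α = 2·arctan(27.9 / (2 × 58.82)) = 2·arctan(0.23716) ≈ 26.6840°.

26.684°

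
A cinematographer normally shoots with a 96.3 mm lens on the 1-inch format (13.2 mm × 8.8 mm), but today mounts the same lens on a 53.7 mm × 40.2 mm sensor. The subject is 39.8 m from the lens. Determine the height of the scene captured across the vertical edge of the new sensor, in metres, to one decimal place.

16.6 m

The focal length stays 96.3 mm; the relevant sensor dimension is now h = 40.2 mm. Object distance dₒ = 39.8 m = 39800 mm.
Thin-lens field height W = h·(dₒ − f)/f = 40.2 × (39800 − 96.3)/96.3 ≈ 16574.130 mm = 16.5741 m.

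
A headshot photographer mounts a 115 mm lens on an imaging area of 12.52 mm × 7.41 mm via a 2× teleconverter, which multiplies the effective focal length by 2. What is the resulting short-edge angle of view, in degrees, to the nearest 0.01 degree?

Effective focal length f = 115 × 2 = 230 mm.
α = 2·arctan(7.41 / (2 × 230)) = 2·arctan(0.01611) ≈ 1.8458°.

1.85°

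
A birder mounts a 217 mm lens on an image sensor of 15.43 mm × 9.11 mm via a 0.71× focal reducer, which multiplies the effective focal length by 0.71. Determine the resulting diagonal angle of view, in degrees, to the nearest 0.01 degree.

6.66°

Effective focal length f = 217 × 0.71 = 154.07 mm.
Sensor diagonal = √(15.43² + 9.11²) = √321.0770 ≈ 17.9186 mm.
α = 2·arctan(17.919 / (2 × 154.07)) = 2·arctan(0.05815) ≈ 6.6561°.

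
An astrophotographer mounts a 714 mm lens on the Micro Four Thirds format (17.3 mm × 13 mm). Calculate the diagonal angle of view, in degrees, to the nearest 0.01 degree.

1.74°

Sensor diagonal = √(17.3² + 13²) = √468.2900 ≈ 21.6400 mm.
Angle of view α = 2·arctan(d/2f) with d = 21.6400 mm and f = 714 mm.
d/2f = 0.01515; arctan(0.01515) ≈ 0.8682°, so α ≈ 1.7364°.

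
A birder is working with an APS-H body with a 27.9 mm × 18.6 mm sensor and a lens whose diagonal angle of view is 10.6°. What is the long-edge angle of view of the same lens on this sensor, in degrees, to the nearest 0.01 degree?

Sensor diagonal = √(27.9² + 18.6²) = √1124.3700 ≈ 33.5316 mm.
From the diagonal AOV: f = 33.5316 / (2·tan(5.3°)) = 33.5316 / 0.18553 ≈ 180.7300 mm.
Long-edge AOV = 2·arctan(27.9 / (2 × 180.7300)) = 2·arctan(0.07719) ≈ 8.8275°.

8.83°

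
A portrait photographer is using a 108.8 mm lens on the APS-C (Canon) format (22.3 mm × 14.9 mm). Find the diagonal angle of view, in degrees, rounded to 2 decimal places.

14.05°

Sensor diagonal = √(22.3² + 14.9²) = √719.3000 ≈ 26.8198 mm.
Angle of view α = 2·arctan(d/2f) with d = 26.8198 mm and f = 108.8 mm.
d/2f = 0.12325; arctan(0.12325) ≈ 7.0264°, so α ≈ 14.0528°.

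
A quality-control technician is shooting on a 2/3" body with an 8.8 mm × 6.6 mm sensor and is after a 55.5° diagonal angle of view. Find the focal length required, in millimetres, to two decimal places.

10.45 mm

Sensor diagonal = √(8.8² + 6.6²) = √121.0000 ≈ 11.0000 mm.
From α = 2·arctan(d/2f) we get f = d / (2·tan(α/2)).
With d = 11.0000 mm and α/2 = 27.75°, tan(α/2) ≈ 0.52613, so f ≈ 11.0000 / 1.05225 ≈ 10.4538 mm.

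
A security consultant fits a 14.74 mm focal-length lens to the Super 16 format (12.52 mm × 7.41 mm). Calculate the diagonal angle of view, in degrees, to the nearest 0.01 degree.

52.53°

Sensor diagonal = √(12.52² + 7.41²) = √211.6585 ≈ 14.5485 mm.
Angle of view α = 2·arctan(d/2f) with d = 14.5485 mm and f = 14.74 mm.
d/2f = 0.49350; arctan(0.49350) ≈ 26.2665°, so α ≈ 52.5330°.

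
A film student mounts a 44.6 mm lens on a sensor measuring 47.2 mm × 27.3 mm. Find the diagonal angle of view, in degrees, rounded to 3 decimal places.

Sensor diagonal = √(47.2² + 27.3²) = √2973.1300 ≈ 54.5264 mm.
Angle of view α = 2·arctan(d/2f) with d = 54.5264 mm and f = 44.6 mm.
d/2f = 0.61128; arctan(0.61128) ≈ 31.4367°, so α ≈ 62.8734°.

62.873°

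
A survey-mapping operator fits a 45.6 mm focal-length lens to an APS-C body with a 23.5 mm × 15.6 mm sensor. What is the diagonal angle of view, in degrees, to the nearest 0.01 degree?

Sensor diagonal = √(23.5² + 15.6²) = √795.6100 ≈ 28.2066 mm.
Angle of view α = 2·arctan(d/2f) with d = 28.2066 mm and f = 45.6 mm.
d/2f = 0.30928; arctan(0.30928) ≈ 17.1859°, so α ≈ 34.3718°.

34.37°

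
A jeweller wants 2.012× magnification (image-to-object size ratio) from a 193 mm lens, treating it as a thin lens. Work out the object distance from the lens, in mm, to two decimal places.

With m = dᵢ/dₒ and 1/f = 1/dₒ + 1/dᵢ, substituting dᵢ = m·dₒ gives 1/f = (1 + 1/m)/dₒ, hence dₒ = f·(1 + 1/m).
dₒ = 193 × (1 + 1/2.012) = 193 × 1.49702 ≈ 288.924 mm.

288.92 mm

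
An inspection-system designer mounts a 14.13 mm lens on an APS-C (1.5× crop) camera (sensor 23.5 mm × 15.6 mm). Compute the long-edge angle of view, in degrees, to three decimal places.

79.491°

Angle of view α = 2·arctan(w/2f) with w = 23.5 mm and f = 14.13 mm.
w/2f = 0.83156; arctan(0.83156) ≈ 39.7457°, so α ≈ 79.4914°.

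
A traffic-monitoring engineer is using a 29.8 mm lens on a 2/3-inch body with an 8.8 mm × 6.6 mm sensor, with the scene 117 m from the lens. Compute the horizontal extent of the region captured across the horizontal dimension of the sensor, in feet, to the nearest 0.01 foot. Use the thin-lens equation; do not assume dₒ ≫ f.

113.33 ft

dₒ: 117 m = 117000 mm.
Similar triangles through the lens centre give W/dₒ = w/dᵢ; with 1/f = 1/dₒ + 1/dᵢ this gives W = w·(dₒ − f)/f.
W = 8.8 mm × (117000 − 29.8) / 29.8 = 8.8 × 3925.1745 ≈ 34541.536 mm = 34541.536/304.8 ft = 113.325 ft.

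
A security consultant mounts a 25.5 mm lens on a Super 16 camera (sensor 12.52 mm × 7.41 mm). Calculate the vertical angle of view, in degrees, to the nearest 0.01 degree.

16.53°

Angle of view α = 2·arctan(h/2f) with h = 7.41 mm and f = 25.5 mm.
h/2f = 0.14529; arctan(0.14529) ≈ 8.2669°, so α ≈ 16.5338°.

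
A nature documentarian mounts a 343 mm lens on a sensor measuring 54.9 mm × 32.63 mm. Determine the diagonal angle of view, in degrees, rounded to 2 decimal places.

Sensor diagonal = √(54.9² + 32.63²) = √4078.7269 ≈ 63.8649 mm.
Angle of view α = 2·arctan(d/2f) with d = 63.8649 mm and f = 343 mm.
d/2f = 0.09310; arctan(0.09310) ≈ 5.3188°, so α ≈ 10.6375°.

10.64°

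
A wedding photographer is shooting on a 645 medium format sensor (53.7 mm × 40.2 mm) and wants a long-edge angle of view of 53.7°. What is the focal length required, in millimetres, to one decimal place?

From α = 2·arctan(w/2f) we get f = w / (2·tan(α/2)).
With w = 53.7 mm and α/2 = 26.85°, tan(α/2) ≈ 0.50623, so f ≈ 53.7 / 1.01246 ≈ 53.0389 mm.

53.0 mm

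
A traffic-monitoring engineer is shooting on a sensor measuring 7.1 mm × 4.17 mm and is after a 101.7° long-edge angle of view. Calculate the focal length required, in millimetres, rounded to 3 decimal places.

From α = 2·arctan(w/2f) we get f = w / (2·tan(α/2)).
With w = 7.1 mm and α/2 = 50.85°, tan(α/2) ≈ 1.22831, so f ≈ 7.1 / 2.45662 ≈ 2.8902 mm.

2.890 mm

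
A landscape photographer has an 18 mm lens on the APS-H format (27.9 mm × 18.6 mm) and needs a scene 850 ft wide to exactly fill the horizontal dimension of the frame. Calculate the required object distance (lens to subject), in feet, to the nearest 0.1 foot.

548.4 ft

W: 850 ft × 304.8 mm/ft = 259079.99 mm.
Magnification m = w/W = dᵢ/dₒ; combined with 1/f = 1/dₒ + 1/dᵢ this gives dₒ = f·(1 + W/w).
dₒ = 18 mm × (1 + 259080/27.9) = 18 × 9287.0212 ≈ 167166.382 mm = 167166.382/304.8 ft = 548.446 ft.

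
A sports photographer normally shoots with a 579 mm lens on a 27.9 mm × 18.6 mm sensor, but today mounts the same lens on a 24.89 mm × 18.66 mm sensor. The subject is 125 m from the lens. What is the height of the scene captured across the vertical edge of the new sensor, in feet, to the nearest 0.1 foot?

13.2 ft

The focal length stays 579 mm; the relevant sensor dimension is now h = 18.66 mm. Object distance dₒ = 125 m = 125000 mm.
Thin-lens field height W = h·(dₒ − f)/f = 18.66 × (125000 − 579)/579 ≈ 4009.837 mm = 4009.837/304.8 ft = 13.1556 ft.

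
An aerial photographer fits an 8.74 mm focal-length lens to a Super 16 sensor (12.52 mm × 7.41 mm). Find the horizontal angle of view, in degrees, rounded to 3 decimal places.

Angle of view α = 2·arctan(w/2f) with w = 12.52 mm and f = 8.74 mm.
w/2f = 0.71625; arctan(0.71625) ≈ 35.6120°, so α ≈ 71.2240°.

71.224°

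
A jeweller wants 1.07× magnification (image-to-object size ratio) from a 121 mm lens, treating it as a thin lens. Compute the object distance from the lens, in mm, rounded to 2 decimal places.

234.08 mm

With m = dᵢ/dₒ and 1/f = 1/dₒ + 1/dᵢ, substituting dᵢ = m·dₒ gives 1/f = (1 + 1/m)/dₒ, hence dₒ = f·(1 + 1/m).
dₒ = 121 × (1 + 1/1.07) = 121 × 1.93458 ≈ 234.084 mm.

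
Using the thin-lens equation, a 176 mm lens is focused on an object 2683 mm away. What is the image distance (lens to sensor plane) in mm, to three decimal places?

188.356 mm

1/dᵢ = 1/f − 1/dₒ = 1/176 − 1/2683 = 0.0053091 mm⁻¹.
dᵢ = 1/0.0053091 ≈ 188.3558 mm.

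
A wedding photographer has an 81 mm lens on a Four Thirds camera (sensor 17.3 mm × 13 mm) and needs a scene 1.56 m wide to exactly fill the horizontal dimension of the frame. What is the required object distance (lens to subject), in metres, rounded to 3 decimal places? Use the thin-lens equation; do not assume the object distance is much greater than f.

7.385 m

W: 1.56 m = 1560 mm.
Magnification m = w/W = dᵢ/dₒ; combined with 1/f = 1/dₒ + 1/dᵢ this gives dₒ = f·(1 + W/w).
dₒ = 81 mm × (1 + 1560/17.3) = 81 × 91.1734 ≈ 7385.046 mm = 7.38505 m.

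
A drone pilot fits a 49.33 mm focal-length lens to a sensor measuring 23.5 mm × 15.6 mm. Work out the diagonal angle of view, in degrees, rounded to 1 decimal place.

Sensor diagonal = √(23.5² + 15.6²) = √795.6100 ≈ 28.2066 mm.
Angle of view α = 2·arctan(d/2f) with d = 28.2066 mm and f = 49.33 mm.
d/2f = 0.28590; arctan(0.28590) ≈ 15.9551°, so α ≈ 31.9101°.

31.9°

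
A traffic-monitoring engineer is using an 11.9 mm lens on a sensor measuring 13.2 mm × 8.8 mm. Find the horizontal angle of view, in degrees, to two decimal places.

Angle of view α = 2·arctan(w/2f) with w = 13.2 mm and f = 11.9 mm.
w/2f = 0.55462; arctan(0.55462) ≈ 29.0137°, so α ≈ 58.0274°.

58.03°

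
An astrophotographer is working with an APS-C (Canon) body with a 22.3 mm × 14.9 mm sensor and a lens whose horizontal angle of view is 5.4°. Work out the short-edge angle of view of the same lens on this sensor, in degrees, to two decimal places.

3.61°

From the horizontal AOV: f = 22.3 / (2·tan(2.7°)) = 22.3 / 0.09432 ≈ 236.4352 mm.
Short-edge AOV = 2·arctan(14.9 / (2 × 236.4352)) = 2·arctan(0.03151) ≈ 3.6096°.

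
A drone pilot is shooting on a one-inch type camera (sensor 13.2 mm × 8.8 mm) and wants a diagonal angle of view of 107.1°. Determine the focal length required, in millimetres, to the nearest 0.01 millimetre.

5.86 mm

Sensor diagonal = √(13.2² + 8.8²) = √251.6800 ≈ 15.8644 mm.
From α = 2·arctan(d/2f) we get f = d / (2·tan(α/2)).
With d = 15.8644 mm and α/2 = 53.55°, tan(α/2) ≈ 1.35389, so f ≈ 15.8644 / 2.70778 ≈ 5.8588 mm.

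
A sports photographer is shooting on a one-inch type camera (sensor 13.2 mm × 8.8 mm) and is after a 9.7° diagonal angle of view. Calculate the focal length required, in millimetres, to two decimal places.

93.48 mm

Sensor diagonal = √(13.2² + 8.8²) = √251.6800 ≈ 15.8644 mm.
From α = 2·arctan(d/2f) we get f = d / (2·tan(α/2)).
With d = 15.8644 mm and α/2 = 4.85°, tan(α/2) ≈ 0.08485, so f ≈ 15.8644 / 0.16970 ≈ 93.4838 mm.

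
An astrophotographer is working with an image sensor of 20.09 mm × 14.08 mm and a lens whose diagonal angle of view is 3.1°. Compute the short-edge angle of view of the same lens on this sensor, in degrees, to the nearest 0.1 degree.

1.8°

Sensor diagonal = √(20.09² + 14.08²) = √601.8545 ≈ 24.5327 mm.
From the diagonal AOV: f = 24.5327 / (2·tan(1.55°)) = 24.5327 / 0.05412 ≈ 453.3157 mm.
Short-edge AOV = 2·arctan(14.08 / (2 × 453.3157)) = 2·arctan(0.01553) ≈ 1.7795°.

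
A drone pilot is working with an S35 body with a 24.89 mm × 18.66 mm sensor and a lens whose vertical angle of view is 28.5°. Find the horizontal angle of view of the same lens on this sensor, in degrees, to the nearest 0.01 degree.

From the vertical AOV: f = 18.66 / (2·tan(14.25°)) = 18.66 / 0.50794 ≈ 36.7370 mm.
Horizontal AOV = 2·arctan(24.89 / (2 × 36.7370)) = 2·arctan(0.33876) ≈ 37.4286°.

37.43°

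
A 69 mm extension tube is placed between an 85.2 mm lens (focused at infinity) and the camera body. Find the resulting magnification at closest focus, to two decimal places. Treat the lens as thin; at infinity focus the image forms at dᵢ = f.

0.81×

The tube moves the image plane from f to f + e, so dᵢ = 85.2 + 69 = 154.2 mm. Focus is achieved when 1/f = 1/dₒ + 1/dᵢ, giving dₒ = 1/(1/f − 1/(f+e)).
Magnification m = dᵢ/dₒ = (f+e)·(1/f − 1/(f+e)) = e/f = 69/85.2 ≈ 0.8099.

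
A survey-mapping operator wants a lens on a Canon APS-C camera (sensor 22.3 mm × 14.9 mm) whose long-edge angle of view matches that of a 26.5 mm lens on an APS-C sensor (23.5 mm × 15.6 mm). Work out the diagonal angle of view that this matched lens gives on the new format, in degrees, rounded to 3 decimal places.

56.139°

Equal long-edge AOV ⇒ f₂ = f₁ · 22.3/23.5 = 26.5 × 0.94894 ≈ 25.1468 mm.
Sensor diagonal = √(22.3² + 14.9²) = √719.3000 ≈ 26.8198 mm.
Diagonal AOV on the new format = 2·arctan(26.8198 / (2 × 25.1468)) = 2·arctan(0.53326) ≈ 56.1388°.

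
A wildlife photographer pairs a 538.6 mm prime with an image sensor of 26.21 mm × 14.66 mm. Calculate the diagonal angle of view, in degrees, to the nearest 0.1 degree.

Sensor diagonal = √(26.21² + 14.66²) = √901.8797 ≈ 30.0313 mm.
Angle of view α = 2·arctan(d/2f) with d = 30.0313 mm and f = 538.6 mm.
d/2f = 0.02788; arctan(0.02788) ≈ 1.5969°, so α ≈ 3.1939°.

3.2°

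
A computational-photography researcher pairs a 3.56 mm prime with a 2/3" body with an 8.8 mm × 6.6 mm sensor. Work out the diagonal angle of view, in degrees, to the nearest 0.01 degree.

114.17°

Sensor diagonal = √(8.8² + 6.6²) = √121.0000 ≈ 11.0000 mm.
Angle of view α = 2·arctan(d/2f) with d = 11.0000 mm and f = 3.56 mm.
d/2f = 1.54494; arctan(1.54494) ≈ 57.0861°, so α ≈ 114.1722°.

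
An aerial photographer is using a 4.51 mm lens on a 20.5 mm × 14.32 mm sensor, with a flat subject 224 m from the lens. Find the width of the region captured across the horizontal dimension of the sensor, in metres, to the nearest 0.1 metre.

1018.2 m

dₒ: 224 m = 224000 mm.
Similar triangles through the lens centre give W/dₒ = w/dᵢ; with 1/f = 1/dₒ + 1/dᵢ this gives W = w·(dₒ − f)/f.
W = 20.5 mm × (224000 − 4.51) / 4.51 = 20.5 × 49666.4058 ≈ 1018161.318 mm = 1018.16 m.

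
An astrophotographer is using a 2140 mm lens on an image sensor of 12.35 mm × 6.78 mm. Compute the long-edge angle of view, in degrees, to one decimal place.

0.3°

Angle of view α = 2·arctan(w/2f) with w = 12.35 mm and f = 2140 mm.
w/2f = 0.00289; arctan(0.00289) ≈ 0.1653°, so α ≈ 0.3307°.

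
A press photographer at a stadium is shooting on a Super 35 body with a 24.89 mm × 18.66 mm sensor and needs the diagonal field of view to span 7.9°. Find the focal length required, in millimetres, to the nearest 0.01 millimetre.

225.26 mm

Sensor diagonal = √(24.89² + 18.66²) = √967.7077 ≈ 31.1080 mm.
From α = 2·arctan(d/2f) we get f = d / (2·tan(α/2)).
With d = 31.1080 mm and α/2 = 3.95°, tan(α/2) ≈ 0.06905, so f ≈ 31.1080 / 0.13810 ≈ 225.2573 mm.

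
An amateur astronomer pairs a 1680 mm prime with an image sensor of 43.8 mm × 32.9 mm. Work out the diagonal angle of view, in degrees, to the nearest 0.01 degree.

Sensor diagonal = √(43.8² + 32.9²) = √3000.8500 ≈ 54.7800 mm.
Angle of view α = 2·arctan(d/2f) with d = 54.7800 mm and f = 1680 mm.
d/2f = 0.01630; arctan(0.01630) ≈ 0.9340°, so α ≈ 1.8681°.

1.87°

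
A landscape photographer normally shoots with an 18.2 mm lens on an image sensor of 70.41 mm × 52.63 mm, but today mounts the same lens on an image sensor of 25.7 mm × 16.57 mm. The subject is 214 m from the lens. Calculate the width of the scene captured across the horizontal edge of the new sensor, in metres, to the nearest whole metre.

302 m

The focal length stays 18.2 mm; the relevant sensor dimension is now w = 25.7 mm. Object distance dₒ = 214 m = 214000 mm.
Thin-lens field width W = w·(dₒ − f)/f = 25.7 × (214000 − 18.2)/18.2 ≈ 302161.113 mm = 302.161 m.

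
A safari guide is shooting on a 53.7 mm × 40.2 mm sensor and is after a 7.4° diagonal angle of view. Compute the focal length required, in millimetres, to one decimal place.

518.7 mm

Sensor diagonal = √(53.7² + 40.2²) = √4499.7300 ≈ 67.0800 mm.
From α = 2·arctan(d/2f) we get f = d / (2·tan(α/2)).
With d = 67.0800 mm and α/2 = 3.7°, tan(α/2) ≈ 0.06467, so f ≈ 67.0800 / 0.12933 ≈ 518.6565 mm.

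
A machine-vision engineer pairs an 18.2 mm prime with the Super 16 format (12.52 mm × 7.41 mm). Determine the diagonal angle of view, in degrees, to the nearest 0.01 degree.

43.57°

Sensor diagonal = √(12.52² + 7.41²) = √211.6585 ≈ 14.5485 mm.
Angle of view α = 2·arctan(d/2f) with d = 14.5485 mm and f = 18.2 mm.
d/2f = 0.39968; arctan(0.39968) ≈ 21.7858°, so α ≈ 43.5716°.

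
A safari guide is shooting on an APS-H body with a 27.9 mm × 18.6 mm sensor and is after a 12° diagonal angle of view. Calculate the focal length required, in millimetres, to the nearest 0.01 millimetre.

Sensor diagonal = √(27.9² + 18.6²) = √1124.3700 ≈ 33.5316 mm.
From α = 2·arctan(d/2f) we get f = d / (2·tan(α/2)).
With d = 33.5316 mm and α/2 = 6°, tan(α/2) ≈ 0.10510, so f ≈ 33.5316 / 0.21021 ≈ 159.5161 mm.

159.52 mm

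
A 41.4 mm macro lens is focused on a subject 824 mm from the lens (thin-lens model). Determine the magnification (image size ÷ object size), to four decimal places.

Thin lens: 1/f = 1/dₒ + 1/dᵢ → 1/dᵢ = 1/41.4 − 1/824 = 0.0229410 mm⁻¹, so dᵢ ≈ 43.5901 mm.
Magnification m = dᵢ/dₒ = 43.5901/824 ≈ 0.05290.

0.0529×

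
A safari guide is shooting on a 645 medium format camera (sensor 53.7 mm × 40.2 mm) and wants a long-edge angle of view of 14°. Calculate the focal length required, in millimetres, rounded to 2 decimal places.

From α = 2·arctan(w/2f) we get f = w / (2·tan(α/2)).
With w = 53.7 mm and α/2 = 7°, tan(α/2) ≈ 0.12278, so f ≈ 53.7 / 0.24557 ≈ 218.6757 mm.

218.68 mm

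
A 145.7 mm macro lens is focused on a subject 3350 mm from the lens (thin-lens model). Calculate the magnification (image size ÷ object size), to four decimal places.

Thin lens: 1/f = 1/dₒ + 1/dᵢ → 1/dᵢ = 1/145.7 − 1/3350 = 0.0065649 mm⁻¹, so dᵢ ≈ 152.3250 mm.
Magnification m = dᵢ/dₒ = 152.3250/3350 ≈ 0.04547.

0.0455×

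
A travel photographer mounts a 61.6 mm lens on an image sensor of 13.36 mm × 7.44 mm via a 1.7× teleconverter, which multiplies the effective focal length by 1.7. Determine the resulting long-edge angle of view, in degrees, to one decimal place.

7.3°

Effective focal length f = 61.6 × 1.7 = 104.72 mm.
α = 2·arctan(13.36 / (2 × 104.72)) = 2·arctan(0.06379) ≈ 7.2998°.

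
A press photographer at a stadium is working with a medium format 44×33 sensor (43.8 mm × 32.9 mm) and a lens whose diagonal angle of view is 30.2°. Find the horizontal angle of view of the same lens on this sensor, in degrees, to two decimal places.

Sensor diagonal = √(43.8² + 32.9²) = √3000.8500 ≈ 54.7800 mm.
From the diagonal AOV: f = 54.7800 / (2·tan(15.1°)) = 54.7800 / 0.53964 ≈ 101.5119 mm.
Horizontal AOV = 2·arctan(43.8 / (2 × 101.5119)) = 2·arctan(0.21574) ≈ 24.3486°.

24.35°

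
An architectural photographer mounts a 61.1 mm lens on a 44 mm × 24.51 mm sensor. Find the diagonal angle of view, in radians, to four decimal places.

Sensor diagonal = √(44² + 24.51²) = √2536.7401 ≈ 50.3661 mm.
Angle of view α = 2·arctan(d/2f) with d = 50.3661 mm and f = 61.1 mm.
d/2f = 0.41216; arctan(0.41216) ≈ 0.3909 rad, so α ≈ 0.7819 rad.

0.7819 rad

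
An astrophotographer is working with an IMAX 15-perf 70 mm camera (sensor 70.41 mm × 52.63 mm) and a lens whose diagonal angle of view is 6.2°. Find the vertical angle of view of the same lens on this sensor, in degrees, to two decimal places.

3.71°

Sensor diagonal = √(70.41² + 52.63²) = √7727.4850 ≈ 87.9061 mm.
From the diagonal AOV: f = 87.9061 / (2·tan(3.1°)) = 87.9061 / 0.10832 ≈ 811.5699 mm.
Vertical AOV = 2·arctan(52.63 / (2 × 811.5699)) = 2·arctan(0.03242) ≈ 3.7143°.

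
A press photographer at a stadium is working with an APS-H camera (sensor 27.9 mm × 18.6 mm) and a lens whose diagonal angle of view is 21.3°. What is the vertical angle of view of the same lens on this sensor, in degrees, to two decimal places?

11.91°

Sensor diagonal = √(27.9² + 18.6²) = √1124.3700 ≈ 33.5316 mm.
From the diagonal AOV: f = 33.5316 / (2·tan(10.65°)) = 33.5316 / 0.37610 ≈ 89.1570 mm.
Vertical AOV = 2·arctan(18.6 / (2 × 89.1570)) = 2·arctan(0.10431) ≈ 11.9100°.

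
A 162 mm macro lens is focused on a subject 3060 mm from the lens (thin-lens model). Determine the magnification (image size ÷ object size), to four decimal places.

0.0559×

Thin lens: 1/f = 1/dₒ + 1/dᵢ → 1/dᵢ = 1/162 − 1/3060 = 0.0058460 mm⁻¹, so dᵢ ≈ 171.0559 mm.
Magnification m = dᵢ/dₒ = 171.0559/3060 ≈ 0.05590.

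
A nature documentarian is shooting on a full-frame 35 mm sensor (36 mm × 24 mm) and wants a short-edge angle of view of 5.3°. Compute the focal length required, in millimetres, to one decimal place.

259.3 mm

From α = 2·arctan(h/2f) we get f = h / (2·tan(α/2)).
With h = 24 mm and α/2 = 2.65°, tan(α/2) ≈ 0.04628, so f ≈ 24 / 0.09257 ≈ 259.2676 mm.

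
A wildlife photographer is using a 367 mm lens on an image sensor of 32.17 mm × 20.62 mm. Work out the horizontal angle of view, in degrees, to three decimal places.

Angle of view α = 2·arctan(w/2f) with w = 32.17 mm and f = 367 mm.
w/2f = 0.04383; arctan(0.04383) ≈ 2.5096°, so α ≈ 5.0191°.

5.019°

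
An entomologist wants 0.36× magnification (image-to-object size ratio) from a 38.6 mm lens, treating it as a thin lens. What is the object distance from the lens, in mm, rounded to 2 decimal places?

With m = dᵢ/dₒ and 1/f = 1/dₒ + 1/dᵢ, substituting dᵢ = m·dₒ gives 1/f = (1 + 1/m)/dₒ, hence dₒ = f·(1 + 1/m).
dₒ = 38.6 × (1 + 1/0.36) = 38.6 × 3.77778 ≈ 145.822 mm.

145.82 mm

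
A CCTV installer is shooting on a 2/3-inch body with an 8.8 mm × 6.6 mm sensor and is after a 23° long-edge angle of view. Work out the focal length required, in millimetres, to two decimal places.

From α = 2·arctan(w/2f) we get f = w / (2·tan(α/2)).
With w = 8.8 mm and α/2 = 11.5°, tan(α/2) ≈ 0.20345, so f ≈ 8.8 / 0.40690 ≈ 21.6267 mm.

21.63 mm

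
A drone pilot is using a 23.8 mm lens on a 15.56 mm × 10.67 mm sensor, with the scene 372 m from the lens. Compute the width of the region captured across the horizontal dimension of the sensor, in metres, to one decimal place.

243.2 m

dₒ: 372 m = 372000 mm.
Similar triangles through the lens centre give W/dₒ = w/dᵢ; with 1/f = 1/dₒ + 1/dᵢ this gives W = w·(dₒ − f)/f.
W = 15.56 mm × (372000 − 23.8) / 23.8 = 15.56 × 15629.2521 ≈ 243191.163 mm = 243.191 m.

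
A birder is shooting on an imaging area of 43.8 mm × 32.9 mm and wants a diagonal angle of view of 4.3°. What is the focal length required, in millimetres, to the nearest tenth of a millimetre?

Sensor diagonal = √(43.8² + 32.9²) = √3000.8500 ≈ 54.7800 mm.
From α = 2·arctan(d/2f) we get f = d / (2·tan(α/2)).
With d = 54.7800 mm and α/2 = 2.15°, tan(α/2) ≈ 0.03754, so f ≈ 54.7800 / 0.07508 ≈ 729.5791 mm.

729.6 mm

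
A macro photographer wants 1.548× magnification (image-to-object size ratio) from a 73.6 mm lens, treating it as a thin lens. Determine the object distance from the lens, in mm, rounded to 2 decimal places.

With m = dᵢ/dₒ and 1/f = 1/dₒ + 1/dᵢ, substituting dᵢ = m·dₒ gives 1/f = (1 + 1/m)/dₒ, hence dₒ = f·(1 + 1/m).
dₒ = 73.6 × (1 + 1/1.548) = 73.6 × 1.64599 ≈ 121.145 mm.

121.15 mm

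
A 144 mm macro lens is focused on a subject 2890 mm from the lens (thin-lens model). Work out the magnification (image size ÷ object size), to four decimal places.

Thin lens: 1/f = 1/dₒ + 1/dᵢ → 1/dᵢ = 1/144 − 1/2890 = 0.0065984 mm⁻¹, so dᵢ ≈ 151.5513 mm.
Magnification m = dᵢ/dₒ = 151.5513/2890 ≈ 0.05244.

0.0524×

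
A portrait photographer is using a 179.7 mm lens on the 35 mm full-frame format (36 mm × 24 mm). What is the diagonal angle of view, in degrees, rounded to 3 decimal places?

Sensor diagonal = √(36² + 24²) = √1872.0000 ≈ 43.2666 mm.
Angle of view α = 2·arctan(d/2f) with d = 43.2666 mm and f = 179.7 mm.
d/2f = 0.12039; arctan(0.12039) ≈ 6.8646°, so α ≈ 13.7291°.

13.729°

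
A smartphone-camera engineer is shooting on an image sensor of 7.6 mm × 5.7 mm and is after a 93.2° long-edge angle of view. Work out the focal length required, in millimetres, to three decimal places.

From α = 2·arctan(w/2f) we get f = w / (2·tan(α/2)).
With w = 7.6 mm and α/2 = 46.6°, tan(α/2) ≈ 1.05747, so f ≈ 7.6 / 2.11494 ≈ 3.5935 mm.

3.593 mm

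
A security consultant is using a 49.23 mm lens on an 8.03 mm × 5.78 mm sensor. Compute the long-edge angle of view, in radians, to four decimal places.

Angle of view α = 2·arctan(w/2f) with w = 8.03 mm and f = 49.23 mm.
w/2f = 0.08156; arctan(0.08156) ≈ 0.0814 rad, so α ≈ 0.1628 rad.

0.1628 rad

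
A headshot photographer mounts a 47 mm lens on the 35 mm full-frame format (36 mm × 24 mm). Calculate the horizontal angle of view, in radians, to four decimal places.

Angle of view α = 2·arctan(w/2f) with w = 36 mm and f = 47 mm.
w/2f = 0.38298; arctan(0.38298) ≈ 0.3657 rad, so α ≈ 0.7315 rad.

0.7315 rad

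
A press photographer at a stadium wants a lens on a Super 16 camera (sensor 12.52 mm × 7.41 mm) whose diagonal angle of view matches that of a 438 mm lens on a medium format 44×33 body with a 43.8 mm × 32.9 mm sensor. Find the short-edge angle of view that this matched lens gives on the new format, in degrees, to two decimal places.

3.65°

Sensor diagonal = √(43.8² + 32.9²) = √3000.8500 ≈ 54.7800 mm.
Sensor diagonal = √(12.52² + 7.41²) = √211.6585 ≈ 14.5485 mm.
Equal diagonal AOV ⇒ f₂ = f₁ · 14.5485/54.7800 = 438 × 0.26558 ≈ 116.3241 mm.
Short-edge AOV on the new format = 2·arctan(7.41 / (2 × 116.3241)) = 2·arctan(0.03185) ≈ 3.6486°.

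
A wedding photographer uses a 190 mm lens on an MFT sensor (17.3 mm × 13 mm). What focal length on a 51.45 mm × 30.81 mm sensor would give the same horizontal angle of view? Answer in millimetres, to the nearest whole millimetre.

565 mm

Equal angle of view means equal width/f ratio, so f₂ = f₁ · (width₂/width₁) = 190 × 51.45/17.3.
f₂ = 190 × 2.97399 ≈ 565.058 mm.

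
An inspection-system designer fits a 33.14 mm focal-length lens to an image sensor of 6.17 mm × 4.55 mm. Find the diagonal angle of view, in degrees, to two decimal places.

13.20°

Sensor diagonal = √(6.17² + 4.55²) = √58.7714 ≈ 7.6663 mm.
Angle of view α = 2·arctan(d/2f) with d = 7.6663 mm and f = 33.14 mm.
d/2f = 0.11566; arctan(0.11566) ≈ 6.5978°, so α ≈ 13.1956°.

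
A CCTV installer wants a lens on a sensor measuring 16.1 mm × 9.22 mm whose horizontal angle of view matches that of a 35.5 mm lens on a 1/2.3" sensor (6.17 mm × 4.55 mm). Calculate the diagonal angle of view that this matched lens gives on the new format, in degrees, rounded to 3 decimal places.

Equal horizontal AOV ⇒ f₂ = f₁ · 16.1/6.17 = 35.5 × 2.60940 ≈ 92.6337 mm.
Sensor diagonal = √(16.1² + 9.22²) = √344.2184 ≈ 18.5531 mm.
Diagonal AOV on the new format = 2·arctan(18.5531 / (2 × 92.6337)) = 2·arctan(0.10014) ≈ 11.4373°.

11.437°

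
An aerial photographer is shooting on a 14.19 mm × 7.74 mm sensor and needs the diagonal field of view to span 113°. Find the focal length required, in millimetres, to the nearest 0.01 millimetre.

5.35 mm

Sensor diagonal = √(14.19² + 7.74²) = √261.2637 ≈ 16.1637 mm.
From α = 2·arctan(d/2f) we get f = d / (2·tan(α/2)).
With d = 16.1637 mm and α/2 = 56.5°, tan(α/2) ≈ 1.51084, so f ≈ 16.1637 / 3.02167 ≈ 5.3492 mm.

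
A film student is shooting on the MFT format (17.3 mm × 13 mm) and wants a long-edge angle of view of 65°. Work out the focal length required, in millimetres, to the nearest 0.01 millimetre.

From α = 2·arctan(w/2f) we get f = w / (2·tan(α/2)).
With w = 17.3 mm and α/2 = 32.5°, tan(α/2) ≈ 0.63707, so f ≈ 17.3 / 1.27414 ≈ 13.5778 mm.

13.58 mm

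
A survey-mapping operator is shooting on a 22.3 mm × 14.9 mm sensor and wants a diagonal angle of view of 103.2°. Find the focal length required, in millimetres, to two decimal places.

Sensor diagonal = √(22.3² + 14.9²) = √719.3000 ≈ 26.8198 mm.
From α = 2·arctan(d/2f) we get f = d / (2·tan(α/2)).
With d = 26.8198 mm and α/2 = 51.6°, tan(α/2) ≈ 1.26169, so f ≈ 26.8198 / 2.52337 ≈ 10.6285 mm.

10.63 mm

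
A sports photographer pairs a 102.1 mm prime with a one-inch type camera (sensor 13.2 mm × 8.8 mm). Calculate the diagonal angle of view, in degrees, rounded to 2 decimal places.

Sensor diagonal = √(13.2² + 8.8²) = √251.6800 ≈ 15.8644 mm.
Angle of view α = 2·arctan(d/2f) with d = 15.8644 mm and f = 102.1 mm.
d/2f = 0.07769; arctan(0.07769) ≈ 4.4424°, so α ≈ 8.8848°.

8.88°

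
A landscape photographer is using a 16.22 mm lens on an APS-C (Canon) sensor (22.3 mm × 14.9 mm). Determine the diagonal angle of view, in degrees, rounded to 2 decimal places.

Sensor diagonal = √(22.3² + 14.9²) = √719.3000 ≈ 26.8198 mm.
Angle of view α = 2·arctan(d/2f) with d = 26.8198 mm and f = 16.22 mm.
d/2f = 0.82675; arctan(0.82675) ≈ 39.5822°, so α ≈ 79.1645°.

79.16°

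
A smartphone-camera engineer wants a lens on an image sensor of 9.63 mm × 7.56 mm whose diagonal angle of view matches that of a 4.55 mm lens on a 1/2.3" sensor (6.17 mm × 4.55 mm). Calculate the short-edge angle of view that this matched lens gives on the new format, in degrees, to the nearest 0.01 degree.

54.97°

Sensor diagonal = √(6.17² + 4.55²) = √58.7714 ≈ 7.6663 mm.
Sensor diagonal = √(9.63² + 7.56²) = √149.8905 ≈ 12.2430 mm.
Equal diagonal AOV ⇒ f₂ = f₁ · 12.2430/7.6663 = 4.55 × 1.59700 ≈ 7.2663 mm.
Short-edge AOV on the new format = 2·arctan(7.56 / (2 × 7.2663)) = 2·arctan(0.52021) ≈ 54.9676°.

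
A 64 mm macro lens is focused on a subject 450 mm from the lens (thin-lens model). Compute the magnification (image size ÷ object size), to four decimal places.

0.1658×

Thin lens: 1/f = 1/dₒ + 1/dᵢ → 1/dᵢ = 1/64 − 1/450 = 0.0134028 mm⁻¹, so dᵢ ≈ 74.6114 mm.
Magnification m = dᵢ/dₒ = 74.6114/450 ≈ 0.16580.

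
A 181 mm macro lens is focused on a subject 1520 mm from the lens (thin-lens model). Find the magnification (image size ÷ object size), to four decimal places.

0.1352×

Thin lens: 1/f = 1/dₒ + 1/dᵢ → 1/dᵢ = 1/181 − 1/1520 = 0.0048670 mm⁻¹, so dᵢ ≈ 205.4668 mm.
Magnification m = dᵢ/dₒ = 205.4668/1520 ≈ 0.13518.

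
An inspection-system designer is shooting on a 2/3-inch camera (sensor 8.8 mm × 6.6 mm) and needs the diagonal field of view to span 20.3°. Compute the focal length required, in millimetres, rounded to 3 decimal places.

Sensor diagonal = √(8.8² + 6.6²) = √121.0000 ≈ 11.0000 mm.
From α = 2·arctan(d/2f) we get f = d / (2·tan(α/2)).
With d = 11.0000 mm and α/2 = 10.15°, tan(α/2) ≈ 0.17903, so f ≈ 11.0000 / 0.35806 ≈ 30.7215 mm.

30.722 mm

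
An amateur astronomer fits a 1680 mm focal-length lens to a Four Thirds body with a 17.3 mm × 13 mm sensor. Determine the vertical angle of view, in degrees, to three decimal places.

0.443°

Angle of view α = 2·arctan(h/2f) with h = 13 mm and f = 1680 mm.
h/2f = 0.00387; arctan(0.00387) ≈ 0.2217°, so α ≈ 0.4434°.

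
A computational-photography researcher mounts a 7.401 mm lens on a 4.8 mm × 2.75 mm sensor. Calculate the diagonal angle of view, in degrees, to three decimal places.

40.984°

Sensor diagonal = √(4.8² + 2.75²) = √30.6025 ≈ 5.5320 mm.
Angle of view α = 2·arctan(d/2f) with d = 5.5320 mm and f = 7.401 mm.
d/2f = 0.37373; arctan(0.37373) ≈ 20.4922°, so α ≈ 40.9845°.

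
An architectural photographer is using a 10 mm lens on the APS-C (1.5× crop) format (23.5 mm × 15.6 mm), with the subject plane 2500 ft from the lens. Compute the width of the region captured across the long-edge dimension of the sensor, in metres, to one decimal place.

dₒ: 2500 ft × 304.8 mm/ft = 761999.98 mm.
Similar triangles through the lens centre give W/dₒ = w/dᵢ; with 1/f = 1/dₒ + 1/dᵢ this gives W = w·(dₒ − f)/f.
W = 23.5 mm × (762000 − 10) / 10 = 23.5 × 76198.9976 ≈ 1790676.443 mm = 1790.68 m.

1790.7 m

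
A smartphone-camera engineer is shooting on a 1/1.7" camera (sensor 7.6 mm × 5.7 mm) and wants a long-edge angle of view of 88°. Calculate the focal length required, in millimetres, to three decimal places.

3.935 mm

From α = 2·arctan(w/2f) we get f = w / (2·tan(α/2)).
With w = 7.6 mm and α/2 = 44°, tan(α/2) ≈ 0.96569, so f ≈ 7.6 / 1.93138 ≈ 3.9350 mm.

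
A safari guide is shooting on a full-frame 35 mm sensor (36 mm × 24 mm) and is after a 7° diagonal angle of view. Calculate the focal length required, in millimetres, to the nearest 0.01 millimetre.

Sensor diagonal = √(36² + 24²) = √1872.0000 ≈ 43.2666 mm.
From α = 2·arctan(d/2f) we get f = d / (2·tan(α/2)).
With d = 43.2666 mm and α/2 = 3.5°, tan(α/2) ≈ 0.06116, so f ≈ 43.2666 / 0.12233 ≈ 353.7015 mm.

353.70 mm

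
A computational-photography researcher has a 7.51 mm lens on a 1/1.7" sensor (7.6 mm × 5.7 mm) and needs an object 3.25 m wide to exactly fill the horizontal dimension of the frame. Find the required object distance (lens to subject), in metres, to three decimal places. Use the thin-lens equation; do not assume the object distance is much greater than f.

W: 3.25 m = 3250 mm.
Magnification m = w/W = dᵢ/dₒ; combined with 1/f = 1/dₒ + 1/dᵢ this gives dₒ = f·(1 + W/w).
dₒ = 7.51 mm × (1 + 3250/7.6) = 7.51 × 428.6316 ≈ 3219.023 mm = 3.21902 m.

3.219 m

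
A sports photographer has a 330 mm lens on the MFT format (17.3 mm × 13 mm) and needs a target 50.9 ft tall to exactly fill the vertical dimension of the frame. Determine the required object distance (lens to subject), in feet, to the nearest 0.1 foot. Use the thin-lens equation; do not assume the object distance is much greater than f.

1293.2 ft

W: 50.9 ft × 304.8 mm/ft = 15514.32 mm.
Magnification m = h/W = dᵢ/dₒ; combined with 1/f = 1/dₒ + 1/dᵢ this gives dₒ = f·(1 + W/h).
dₒ = 330 mm × (1 + 15514.3/13) = 330 × 1194.4092 ≈ 394155.034 mm = 394155.034/304.8 ft = 1293.16 ft.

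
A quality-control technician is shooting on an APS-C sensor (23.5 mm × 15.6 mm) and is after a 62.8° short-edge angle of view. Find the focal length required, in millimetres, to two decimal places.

From α = 2·arctan(h/2f) we get f = h / (2·tan(α/2)).
With h = 15.6 mm and α/2 = 31.4°, tan(α/2) ≈ 0.61040, so f ≈ 15.6 / 1.22081 ≈ 12.7785 mm.

12.78 mm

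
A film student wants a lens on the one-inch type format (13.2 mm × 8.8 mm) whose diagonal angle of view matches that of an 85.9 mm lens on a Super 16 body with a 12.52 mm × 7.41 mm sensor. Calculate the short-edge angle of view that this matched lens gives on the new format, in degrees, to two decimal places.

Sensor diagonal = √(12.52² + 7.41²) = √211.6585 ≈ 14.5485 mm.
Sensor diagonal = √(13.2² + 8.8²) = √251.6800 ≈ 15.8644 mm.
Equal diagonal AOV ⇒ f₂ = f₁ · 15.8644/14.5485 = 85.9 × 1.09045 ≈ 93.6698 mm.
Short-edge AOV on the new format = 2·arctan(8.8 / (2 × 93.6698)) = 2·arctan(0.04697) ≈ 5.3788°.

5.38°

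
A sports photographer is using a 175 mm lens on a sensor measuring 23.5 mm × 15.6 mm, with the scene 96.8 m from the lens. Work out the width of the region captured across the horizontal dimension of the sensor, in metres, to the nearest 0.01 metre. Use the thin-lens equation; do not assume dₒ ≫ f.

12.98 m

dₒ: 96.8 m = 96800 mm.
Similar triangles through the lens centre give W/dₒ = w/dᵢ; with 1/f = 1/dₒ + 1/dᵢ this gives W = w·(dₒ − f)/f.
W = 23.5 mm × (96800 − 175) / 175 = 23.5 × 552.1429 ≈ 12975.357 mm = 12.9754 m.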